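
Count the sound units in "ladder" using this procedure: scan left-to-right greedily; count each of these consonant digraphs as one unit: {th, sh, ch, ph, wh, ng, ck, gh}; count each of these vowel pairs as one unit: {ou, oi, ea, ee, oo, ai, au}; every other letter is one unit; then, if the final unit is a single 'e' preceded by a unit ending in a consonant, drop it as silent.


Word: "ladder" (6 letters)
Left-to-right scan:
  (1) 'l' (letter)
  (2) 'a' (letter)
  (3) 'd' (letter)
  (4) 'd' (letter)
  (5) 'e' (letter)
  (6) 'r' (letter)
Units from scan: 6
Sound units = 6 units


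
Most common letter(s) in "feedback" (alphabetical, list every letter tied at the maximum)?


Word: "feedback"
Letter counts:
  'a': 1
  'b': 1
  'c': 1
  'd': 1
  'e': 2
  'f': 1
  'k': 1
Maximum count = 2
Most frequent = 'e' (2 times each)


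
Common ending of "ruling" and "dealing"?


Word 1: "ruling"
Word 2: "dealing"
Comparing from end:
  Pos -1: 'g' == 'g'
  Pos -2: 'n' == 'n'
  Pos -3: 'i' == 'i'
  Pos -4: 'l' == 'l'
  Pos -5: 'u' != 'a' (stop)
LCS = "ling" (length 4)


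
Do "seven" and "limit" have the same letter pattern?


Pattern of "seven": [0, 1, 2, 1, 3]
Pattern of "limit": [0, 1, 2, 1, 3]
Patterns match
Same pattern = Yes


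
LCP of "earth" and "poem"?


Word 1: "earth"
Word 2: "poem"
Comparing from start:
  Pos 0: 'e' != 'p' (stop)
LCP = "" (length 0)


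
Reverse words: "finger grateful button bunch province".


Original: "finger grateful button bunch province"
Words (1..n): finger | grateful | button | bunch | province
Reversed (n..1): province | bunch | button | grateful | finger
Result = "province bunch button grateful finger"


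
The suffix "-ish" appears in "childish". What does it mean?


Suffix: -ish
Example: childish = child + -ish
Meaning = somewhat / having the qualities of


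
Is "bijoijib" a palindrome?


Word: "bijoijib"
Reversed: "bijiojib"
Forward == Backward? bijoijib != bijiojib
Palindrome = No


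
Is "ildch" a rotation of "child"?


Word: "child", Candidate: "ildch"
Method: check if candidate is substring of word+word
"childchild" contains "ildch"? Yes
Is rotation = Yes


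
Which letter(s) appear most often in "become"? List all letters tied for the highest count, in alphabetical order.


Word: "become"
Letter counts:
  'b': 1
  'c': 1
  'e': 2
  'm': 1
  'o': 1
Maximum count = 2
Most frequent = 'e' (2 times each)


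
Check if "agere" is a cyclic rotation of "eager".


Word: "eager", Candidate: "agere"
Method: check if candidate is substring of word+word
"eagereager" contains "agere"? Yes
Is rotation = Yes


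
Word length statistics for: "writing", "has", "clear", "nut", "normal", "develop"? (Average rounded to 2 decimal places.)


Lengths: "writing"=7, "has"=3, "clear"=5, "nut"=3, "normal"=6, "develop"=7
Sum = 31, Count = 6
Average = 31/6 = 5.17
= avg=5.17, min=3, max=7


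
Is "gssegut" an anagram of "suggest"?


Word 1: "suggest" → sorted: eggsstu
Word 2: "gssegut" → sorted: eggsstu
Same letters? eggsstu == eggsstu
Anagram = Yes


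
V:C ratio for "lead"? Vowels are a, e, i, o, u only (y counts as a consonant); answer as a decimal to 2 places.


Word: "lead"
Vowels (a,e,i,o,u): 2
Consonants: 2
Ratio = 2/2
= 1.00


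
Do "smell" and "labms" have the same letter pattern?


Pattern of "smell": [0, 1, 2, 3, 3]
Pattern of "labms": [0, 1, 2, 3, 4]
Patterns do not match
Same pattern = No


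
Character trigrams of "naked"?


Word: "naked" (length 5)
Number of trigrams = 5 - 3 + 1 = 3
  Position 0: "nak"
  Position 1: "ake"
  Position 2: "ked"
Trigrams = "nak", "ake", "ked"


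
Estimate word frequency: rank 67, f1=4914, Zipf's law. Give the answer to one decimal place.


Zipf's law: f(r) = f(1) / r
f(1) = 4914
f(67) = 4914 / 67
= 73.3 occurrences


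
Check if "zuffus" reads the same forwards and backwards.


Word: "zuffus"
Reversed: "suffuz"
Forward == Backward? zuffus != suffuz
Palindrome = No


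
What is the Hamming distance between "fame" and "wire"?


Comparing character by character (same length = 4):
  Pos 0: 'f' vs 'w' !=
  Pos 1: 'a' vs 'i' !=
  Pos 2: 'm' vs 'r' !=
  Pos 3: 'e' vs 'e' =
Hamming distance = 3


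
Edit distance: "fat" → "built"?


Word 1: "fat" (length 3)
Word 2: "built" (length 5)
One optimal edit sequence (insert/delete/substitute each cost 1):
  1. insert 'b'  (+1)
  2. insert 'u'  (+1)
  3. substitute 'f' -> 'i'  (+1)
  4. substitute 'a' -> 'l'  (+1)
  5. keep 't'
Total edit operations: 4
Edit distance = 4


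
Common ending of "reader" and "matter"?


Word 1: "reader"
Word 2: "matter"
Comparing from end:
  Pos -1: 'r' == 'r'
  Pos -2: 'e' == 'e'
  Pos -3: 'd' != 't' (stop)
LCS = "er" (length 2)


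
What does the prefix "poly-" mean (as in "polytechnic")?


Prefix: poly-
As in: polytechnic -> poly- + technic
Meaning = many


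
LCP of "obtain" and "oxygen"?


Word 1: "obtain"
Word 2: "oxygen"
Comparing from start:
  Pos 0: 'o' == 'o'
  Pos 1: 'b' != 'x' (stop)
LCP = "o" (length 1)


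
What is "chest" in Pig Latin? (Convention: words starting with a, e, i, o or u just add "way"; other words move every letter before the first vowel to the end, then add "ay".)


Word: "chest"
Starts with consonant(s) → move to end, add 'ay'
Consonant cluster: "ch"
Pig Latin = "estchay"


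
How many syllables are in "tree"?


Word: "tree"
Syllable breakdown: tree
Counting: 1 part
= 1 syllable


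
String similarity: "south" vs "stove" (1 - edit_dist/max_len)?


Word 1: "south" (length 5)
Word 2: "stove" (length 5)
One optimal edit sequence:
  1. keep 's'
  2. substitute 'o' -> 't'  (+1)
  3. substitute 'u' -> 'o'  (+1)
  4. substitute 't' -> 'v'  (+1)
  5. substitute 'h' -> 'e'  (+1)
Edit distance = 4
Max length = max(5, 5) = 5
Similarity = 1 - 4/5
= 0.2000


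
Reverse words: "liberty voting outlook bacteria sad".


Original: "liberty voting outlook bacteria sad"
Words (1..n): liberty | voting | outlook | bacteria | sad
Reversed (n..1): sad | bacteria | outlook | voting | liberty
Result = "sad bacteria outlook voting liberty"


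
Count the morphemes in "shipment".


Word: "shipment"
Morphemes: ship + -ment
Each morpheme carries meaning
= 2 morphemes


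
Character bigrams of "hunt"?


Word: "hunt" (length 4)
Number of bigrams = 4 - 2 + 1 = 3
  Position 0: "hu"
  Position 1: "un"
  Position 2: "nt"
Bigrams = "hu", "un", "nt"


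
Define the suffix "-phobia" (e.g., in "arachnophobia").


Suffix: -phobia
Example: arachnophobia = arachno- + -phobia
Meaning = fear of


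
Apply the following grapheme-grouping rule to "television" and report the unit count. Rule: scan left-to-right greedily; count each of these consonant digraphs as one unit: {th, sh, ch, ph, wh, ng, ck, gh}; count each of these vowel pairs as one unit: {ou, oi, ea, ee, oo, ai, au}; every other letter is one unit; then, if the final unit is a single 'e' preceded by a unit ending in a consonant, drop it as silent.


Word: "television" (10 letters)
Left-to-right scan:
  1. 't' (letter)
  2. 'e' (letter)
  3. 'l' (letter)
  4. 'e' (letter)
  5. 'v' (letter)
  6. 'i' (letter)
  7. 's' (letter)
  8. 'i' (letter)
  9. 'o' (letter)
  10. 'n' (letter)
Units from scan: 10
Sound units = 10 units


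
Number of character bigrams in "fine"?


Word: "fine" (length 4)
Number of 2-grams = length - 2 + 1 = 4 - 2 + 1
= 3


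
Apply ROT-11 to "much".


Word: "much"
Shift: 11
Each letter → (letter + shift) mod 26:
  'm' (12) + 11 = 23 → 'x'
  'u' (20) + 11 = 5 → 'f'
  'c' (2) + 11 = 13 → 'n'
  'h' (7) + 11 = 18 → 's'
Result = "xfns"


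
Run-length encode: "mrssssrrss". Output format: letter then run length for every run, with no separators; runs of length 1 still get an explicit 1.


String: "mrssssrrss"
Scanning for consecutive runs:
  'm' x 1
  'r' x 1
  's' x 4
  'r' x 2
  's' x 2
RLE = "m1r1s4r2s2"


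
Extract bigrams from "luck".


Word: "luck" (length 4)
Number of bigrams = 4 - 2 + 1 = 3
  Position 0: "lu"
  Position 1: "uc"
  Position 2: "ck"
Bigrams = "lu", "uc", "ck"


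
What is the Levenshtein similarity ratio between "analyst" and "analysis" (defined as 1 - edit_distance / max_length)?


Word 1: "analyst" (length 7)
Word 2: "analysis" (length 8)
One optimal edit sequence:
  1. keep 'a'
  2. keep 'n'
  3. keep 'a'
  4. keep 'l'
  5. keep 'y'
  6. keep 's'
  7. insert 'i'  (+1)
  8. substitute 't' -> 's'  (+1)
Edit distance = 2
Max length = max(7, 8) = 8
Similarity = 1 - 2/8
= 0.7500


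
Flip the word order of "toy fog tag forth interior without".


Original: "toy fog tag forth interior without"
Words (1..n): toy | fog | tag | forth | interior | without
Reversed (n..1): without | interior | forth | tag | fog | toy
Result = "without interior forth tag fog toy"


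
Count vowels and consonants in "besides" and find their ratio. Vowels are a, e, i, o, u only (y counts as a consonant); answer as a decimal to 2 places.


Word: "besides"
Vowels (a,e,i,o,u): 3
Consonants: 4
Ratio = 3/4
= 0.75


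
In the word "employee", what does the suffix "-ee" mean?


Suffix: -ee
Example: employee = employ + -ee
Meaning = one who receives


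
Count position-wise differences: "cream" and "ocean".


Comparing character by character (same length = 5):
  Pos 0: 'c' vs 'o' !=
  Pos 1: 'r' vs 'c' !=
  Pos 2: 'e' vs 'e' =
  Pos 3: 'a' vs 'a' =
  Pos 4: 'm' vs 'n' !=
Hamming distance = 3


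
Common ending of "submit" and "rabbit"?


Word 1: "submit"
Word 2: "rabbit"
Comparing from end:
  Pos -1: 't' == 't'
  Pos -2: 'i' == 'i'
  Pos -3: 'm' != 'b' (stop)
LCS = "it" (length 2)


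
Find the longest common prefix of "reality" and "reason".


Word 1: "reality"
Word 2: "reason"
Comparing from start:
  Pos 0: 'r' == 'r'
  Pos 1: 'e' == 'e'
  Pos 2: 'a' == 'a'
  Pos 3: 'l' != 's' (stop)
LCP = "rea" (length 3)


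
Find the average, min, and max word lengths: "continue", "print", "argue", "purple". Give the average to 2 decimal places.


Lengths: "continue"=8, "print"=5, "argue"=5, "purple"=6
Sum = 24, Count = 4
Average = 24/4 = 6.00
= avg=6.00, min=5, max=8


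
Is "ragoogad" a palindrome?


Word: "ragoogad"
Reversed: "dagoogar"
Forward == Backward? ragoogad != dagoogar
Palindrome = No


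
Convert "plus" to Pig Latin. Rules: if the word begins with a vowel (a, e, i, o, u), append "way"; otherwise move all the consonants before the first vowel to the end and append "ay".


Word: "plus"
Starts with consonant(s) → move to end, add 'ay'
Consonant cluster: "pl"
Pig Latin = "usplay"


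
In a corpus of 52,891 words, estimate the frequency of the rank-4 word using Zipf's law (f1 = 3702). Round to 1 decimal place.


Zipf's law: f(r) = f(1) / r
f(1) = 3702
f(4) = 3702 / 4
= 925.5 occurrences


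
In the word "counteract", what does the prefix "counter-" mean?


Prefix: counter-
As in: counteract -> counter- + act
Meaning = against / opposite


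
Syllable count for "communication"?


Word: "communication"
Syllable breakdown: com / mu / ni / ca / tion
Counting: 5 parts
= 5 syllables


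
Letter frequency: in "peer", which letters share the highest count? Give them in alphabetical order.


Word: "peer"
Letter counts:
  'e': 2
  'p': 1
  'r': 1
Maximum count = 2
Most frequent = 'e' (2 times each)


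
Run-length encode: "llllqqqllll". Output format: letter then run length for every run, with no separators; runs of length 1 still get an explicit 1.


String: "llllqqqllll"
Scanning for consecutive runs:
  'l' x 4
  'q' x 3
  'l' x 4
RLE = "l4q3l4"


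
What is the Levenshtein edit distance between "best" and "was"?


Word 1: "best" (length 4)
Word 2: "was" (length 3)
One optimal edit sequence (insert/delete/substitute each cost 1):
  1. substitute 'b' -> 'w'  (+1)
  2. substitute 'e' -> 'a'  (+1)
  3. keep 's'
  4. delete 't'  (+1)
Total edit operations: 3
Edit distance = 3


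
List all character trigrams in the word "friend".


Word: "friend" (length 6)
Number of trigrams = 6 - 3 + 1 = 4
  Position 0: "fri"
  Position 1: "rie"
  Position 2: "ien"
  Position 3: "end"
Trigrams = "fri", "rie", "ien", "end"


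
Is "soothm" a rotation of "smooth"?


Word: "smooth", Candidate: "soothm"
Method: check if candidate is substring of word+word
"smoothsmooth" contains "soothm"? No
Is rotation = No


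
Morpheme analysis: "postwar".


Word: "postwar"
Morphemes: post- / war
Each morpheme carries meaning
= 2 morphemes


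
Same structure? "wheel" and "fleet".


Pattern of "wheel": [0, 1, 2, 2, 3]
Pattern of "fleet": [0, 1, 2, 2, 3]
Patterns match
Same pattern = Yes


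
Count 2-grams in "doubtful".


Word: "doubtful" (length 8)
Number of 2-grams = length - 2 + 1 = 8 - 2 + 1
= 7


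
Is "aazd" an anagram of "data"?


Word 1: "data" → sorted: aadt
Word 2: "aazd" → sorted: aadz
Same letters? aadt != aadz
Anagram = No


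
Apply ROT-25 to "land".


Word: "land"
Shift: 25
Each letter → (letter + shift) mod 26:
  'l' (11) + 25 = 10 → 'k'
  'a' (0) + 25 = 25 → 'z'
  'n' (13) + 25 = 12 → 'm'
  'd' (3) + 25 = 2 → 'c'
Result = "kzmc"


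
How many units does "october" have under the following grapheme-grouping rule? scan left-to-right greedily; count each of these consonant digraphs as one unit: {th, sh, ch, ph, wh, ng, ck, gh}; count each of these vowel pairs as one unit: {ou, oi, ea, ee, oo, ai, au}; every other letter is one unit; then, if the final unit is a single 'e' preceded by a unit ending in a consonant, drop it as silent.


Word: "october" (7 letters)
Left-to-right scan:
  [1] 'o' (letter)
  [2] 'c' (letter)
  [3] 't' (letter)
  [4] 'o' (letter)
  [5] 'b' (letter)
  [6] 'e' (letter)
  [7] 'r' (letter)
Units from scan: 7
Sound units = 7 units


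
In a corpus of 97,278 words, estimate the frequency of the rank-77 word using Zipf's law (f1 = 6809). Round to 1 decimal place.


Zipf's law: f(r) = f(1) / r
f(1) = 6809
f(77) = 6809 / 77
= 88.4 occurrences


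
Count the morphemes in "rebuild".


Word: "rebuild"
Morphemes: re- | build
Each morpheme carries meaning
= 2 morphemes


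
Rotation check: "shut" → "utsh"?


Word: "shut", Candidate: "utsh"
Method: check if candidate is substring of word+word
"shutshut" contains "utsh"? Yes
Is rotation = Yes


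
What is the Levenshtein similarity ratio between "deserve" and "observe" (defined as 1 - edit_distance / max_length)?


Word 1: "deserve" (length 7)
Word 2: "observe" (length 7)
One optimal edit sequence:
  1. substitute 'd' -> 'o'  (+1)
  2. substitute 'e' -> 'b'  (+1)
  3. keep 's'
  4. keep 'e'
  5. keep 'r'
  6. keep 'v'
  7. keep 'e'
Edit distance = 2
Max length = max(7, 7) = 7
Similarity = 1 - 2/7
= 0.7143


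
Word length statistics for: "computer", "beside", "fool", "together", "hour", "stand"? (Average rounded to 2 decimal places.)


Lengths: "computer"=8, "beside"=6, "fool"=4, "together"=8, "hour"=4, "stand"=5
Sum = 35, Count = 6
Average = 35/6 = 5.83
= avg=5.83, min=4, max=8


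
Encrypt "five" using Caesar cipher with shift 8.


Word: "five"
Shift: 8
Each letter → (letter + shift) mod 26:
  'f' (5) + 8 = 13 → 'n'
  'i' (8) + 8 = 16 → 'q'
  'v' (21) + 8 = 3 → 'd'
  'e' (4) + 8 = 12 → 'm'
Result = "nqdm"


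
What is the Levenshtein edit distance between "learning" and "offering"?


Word 1: "learning" (length 8)
Word 2: "offering" (length 8)
One optimal edit sequence (insert/delete/substitute each cost 1):
  1. substitute 'l' -> 'o'  (+1)
  2. substitute 'e' -> 'f'  (+1)
  3. substitute 'a' -> 'f'  (+1)
  4. substitute 'r' -> 'e'  (+1)
  5. substitute 'n' -> 'r'  (+1)
  6. keep 'i'
  7. keep 'n'
  8. keep 'g'
Total edit operations: 5
Edit distance = 5


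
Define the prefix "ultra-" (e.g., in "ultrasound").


Prefix: ultra-
Example: ultrasound (ultra- + sound)
Meaning = beyond


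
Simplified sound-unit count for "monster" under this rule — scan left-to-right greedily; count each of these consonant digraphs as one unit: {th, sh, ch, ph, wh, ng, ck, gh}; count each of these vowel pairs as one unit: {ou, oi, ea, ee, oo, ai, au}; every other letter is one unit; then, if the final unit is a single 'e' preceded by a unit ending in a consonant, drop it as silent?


Word: "monster" (7 letters)
Left-to-right scan:
  [1] 'm' (letter)
  [2] 'o' (letter)
  [3] 'n' (letter)
  [4] 's' (letter)
  [5] 't' (letter)
  [6] 'e' (letter)
  [7] 'r' (letter)
Units from scan: 7
Sound units = 7 units


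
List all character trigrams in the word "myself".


Word: "myself" (length 6)
Number of trigrams = 6 - 3 + 1 = 4
  Position 0: "mys"
  Position 1: "yse"
  Position 2: "sel"
  Position 3: "elf"
Trigrams = "mys", "yse", "sel", "elf"


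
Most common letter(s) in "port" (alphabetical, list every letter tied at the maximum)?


Word: "port"
Letter counts:
  'o': 1
  'p': 1
  'r': 1
  't': 1
Maximum count = 1
Most frequent = 'o', 'p', 'r', 't' (1 time each)


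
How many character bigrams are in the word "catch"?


Word: "catch" (length 5)
Number of 2-grams = length - 2 + 1 = 5 - 2 + 1
= 4


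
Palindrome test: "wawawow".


Word: "wawawow"
Reversed: "wowawaw"
Forward == Backward? wawawow != wowawaw
Palindrome = No


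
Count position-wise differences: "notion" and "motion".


Comparing character by character (same length = 6):
  Pos 0: 'n' vs 'm' !=
  Pos 1: 'o' vs 'o' =
  Pos 2: 't' vs 't' =
  Pos 3: 'i' vs 'i' =
  Pos 4: 'o' vs 'o' =
  Pos 5: 'n' vs 'n' =
Hamming distance = 1


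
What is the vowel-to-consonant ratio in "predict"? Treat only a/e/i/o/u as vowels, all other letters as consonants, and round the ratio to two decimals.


Word: "predict"
Vowels (a,e,i,o,u): 2
Consonants: 5
Ratio = 2/5
= 0.40


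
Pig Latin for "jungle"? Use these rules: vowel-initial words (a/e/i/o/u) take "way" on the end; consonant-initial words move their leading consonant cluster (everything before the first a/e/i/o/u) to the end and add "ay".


Word: "jungle"
Starts with consonant(s) → move to end, add 'ay'
Consonant cluster: "j"
Pig Latin = "unglejay"


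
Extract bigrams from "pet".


Word: "pet" (length 3)
Number of bigrams = 3 - 2 + 1 = 2
  Position 0: "pe"
  Position 1: "et"
Bigrams = "pe", "et"


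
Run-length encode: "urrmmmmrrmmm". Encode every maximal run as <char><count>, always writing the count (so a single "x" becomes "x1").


String: "urrmmmmrrmmm"
Scanning for consecutive runs:
  'u' x 1
  'r' x 2
  'm' x 4
  'r' x 2
  'm' x 3
RLE = "u1r2m4r2m3"


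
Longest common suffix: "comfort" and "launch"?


Word 1: "comfort"
Word 2: "launch"
Comparing from end:
  Pos -1: 't' != 'h' (stop)
LCS = "" (length 0)


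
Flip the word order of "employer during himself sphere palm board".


Original: "employer during himself sphere palm board"
Words (1..n): employer | during | himself | sphere | palm | board
Reversed (n..1): board | palm | sphere | himself | during | employer
Result = "board palm sphere himself during employer"


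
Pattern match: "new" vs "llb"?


Pattern of "new": [0, 1, 2]
Pattern of "llb": [0, 0, 1]
Patterns do not match
Same pattern = No


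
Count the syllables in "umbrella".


Word: "umbrella"
Syllable breakdown: um · brel · la
Counting: 3 parts
= 3 syllables


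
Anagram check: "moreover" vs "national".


Word 1: "moreover" → sorted: eemoorrv
Word 2: "national" → sorted: aailnnot
Same letters? eemoorrv != aailnnot
Anagram = No


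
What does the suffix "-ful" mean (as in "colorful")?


Suffix: -ful
Example: colorful (color + -ful)
Meaning = full of


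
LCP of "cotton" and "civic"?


Word 1: "cotton"
Word 2: "civic"
Comparing from start:
  Pos 0: 'c' == 'c'
  Pos 1: 'o' != 'i' (stop)
LCP = "c" (length 1)


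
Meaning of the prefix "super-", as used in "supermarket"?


Prefix: super-
As in: supermarket -> super- + market
Meaning = above / beyond


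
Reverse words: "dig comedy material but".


Original: "dig comedy material but"
Words (1..n): dig | comedy | material | but
Reversed (n..1): but | material | comedy | dig
Result = "but material comedy dig"


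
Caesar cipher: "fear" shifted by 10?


Word: "fear"
Shift: 10
Each letter → (letter + shift) mod 26:
  'f' (5) + 10 = 15 → 'p'
  'e' (4) + 10 = 14 → 'o'
  'a' (0) + 10 = 10 → 'k'
  'r' (17) + 10 = 1 → 'b'
Result = "pokb"


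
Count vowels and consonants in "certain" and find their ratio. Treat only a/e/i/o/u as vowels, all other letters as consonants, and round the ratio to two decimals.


Word: "certain"
Vowels (a,e,i,o,u): 3
Consonants: 4
Ratio = 3/4
= 0.75


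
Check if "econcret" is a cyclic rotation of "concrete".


Word: "concrete", Candidate: "econcret"
Method: check if candidate is substring of word+word
"concreteconcrete" contains "econcret"? Yes
Is rotation = Yes


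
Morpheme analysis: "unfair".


Word: "unfair"
Morphemes: un- / fair
Each morpheme carries meaning
= 2 morphemes


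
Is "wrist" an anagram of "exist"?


Word 1: "exist" → sorted: eistx
Word 2: "wrist" → sorted: irstw
Same letters? eistx != irstw
Anagram = No


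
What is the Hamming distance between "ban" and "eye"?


Comparing character by character (same length = 3):
  Pos 0: 'b' vs 'e' !=
  Pos 1: 'a' vs 'y' !=
  Pos 2: 'n' vs 'e' !=
Hamming distance = 3


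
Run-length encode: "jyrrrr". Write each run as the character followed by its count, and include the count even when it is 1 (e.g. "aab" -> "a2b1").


String: "jyrrrr"
Scanning for consecutive runs:
  'j' x 1
  'y' x 1
  'r' x 4
RLE = "j1y1r4"


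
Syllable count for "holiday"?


Word: "holiday"
Syllable breakdown: hol-i-day
Counting: 3 parts
= 3 syllables


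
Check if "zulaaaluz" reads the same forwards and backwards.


Word: "zulaaaluz"
Reversed: "zulaaaluz"
Forward == Backward? zulaaaluz == zulaaaluz
Palindrome = Yes


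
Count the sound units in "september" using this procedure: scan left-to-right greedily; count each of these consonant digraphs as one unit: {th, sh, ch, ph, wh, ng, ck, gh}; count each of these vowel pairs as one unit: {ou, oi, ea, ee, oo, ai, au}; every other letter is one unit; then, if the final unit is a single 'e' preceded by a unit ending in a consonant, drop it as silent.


Word: "september" (9 letters)
Left-to-right scan:
  1. 's' (letter)
  2. 'e' (letter)
  3. 'p' (letter)
  4. 't' (letter)
  5. 'e' (letter)
  6. 'm' (letter)
  7. 'b' (letter)
  8. 'e' (letter)
  9. 'r' (letter)
Units from scan: 9
Sound units = 9 units


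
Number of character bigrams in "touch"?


Word: "touch" (length 5)
Number of 2-grams = length - 2 + 1 = 5 - 2 + 1
= 4


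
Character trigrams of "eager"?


Word: "eager" (length 5)
Number of trigrams = 5 - 3 + 1 = 3
  Position 0: "eag"
  Position 1: "age"
  Position 2: "ger"
Trigrams = "eag", "age", "ger"


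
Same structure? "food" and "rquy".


Pattern of "food": [0, 1, 1, 2]
Pattern of "rquy": [0, 1, 2, 3]
Patterns do not match
Same pattern = No


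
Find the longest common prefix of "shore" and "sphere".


Word 1: "shore"
Word 2: "sphere"
Comparing from start:
  Pos 0: 's' == 's'
  Pos 1: 'h' != 'p' (stop)
LCP = "s" (length 1)


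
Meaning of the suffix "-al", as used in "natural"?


Suffix: -al
Example: natural (nature + -al, with a spelling change)
Meaning = relating to


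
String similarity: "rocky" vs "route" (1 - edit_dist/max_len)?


Word 1: "rocky" (length 5)
Word 2: "route" (length 5)
One optimal edit sequence:
  1. keep 'r'
  2. keep 'o'
  3. substitute 'c' -> 'u'  (+1)
  4. substitute 'k' -> 't'  (+1)
  5. substitute 'y' -> 'e'  (+1)
Edit distance = 3
Max length = max(5, 5) = 5
Similarity = 1 - 3/5
= 0.4000


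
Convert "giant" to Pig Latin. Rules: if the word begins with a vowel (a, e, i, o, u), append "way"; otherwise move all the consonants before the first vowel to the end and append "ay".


Word: "giant"
Starts with consonant(s) → move to end, add 'ay'
Consonant cluster: "g"
Pig Latin = "iantgay"


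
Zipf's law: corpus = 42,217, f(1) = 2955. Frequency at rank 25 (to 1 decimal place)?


Zipf's law: f(r) = f(1) / r
f(1) = 2955
f(25) = 2955 / 25
= 118.2 occurrences


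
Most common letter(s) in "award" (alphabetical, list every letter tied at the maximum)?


Word: "award"
Letter counts:
  'a': 2
  'd': 1
  'r': 1
  'w': 1
Maximum count = 2
Most frequent = 'a' (2 times each)


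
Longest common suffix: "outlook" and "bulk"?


Word 1: "outlook"
Word 2: "bulk"
Comparing from end:
  Pos -1: 'k' == 'k'
  Pos -2: 'o' != 'l' (stop)
LCS = "k" (length 1)


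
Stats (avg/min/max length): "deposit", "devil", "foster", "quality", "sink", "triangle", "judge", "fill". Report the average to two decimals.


Lengths: "deposit"=7, "devil"=5, "foster"=6, "quality"=7, "sink"=4, "triangle"=8, "judge"=5, "fill"=4
Sum = 46, Count = 8
Average = 46/8 = 5.75
= avg=5.75, min=4, max=8


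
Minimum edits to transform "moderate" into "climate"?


Word 1: "moderate" (length 8)
Word 2: "climate" (length 7)
One optimal edit sequence (insert/delete/substitute each cost 1):
  1. delete 'm'  (+1)
  2. substitute 'o' -> 'c'  (+1)
  3. substitute 'd' -> 'l'  (+1)
  4. substitute 'e' -> 'i'  (+1)
  5. substitute 'r' -> 'm'  (+1)
  6. keep 'a'
  7. keep 't'
  8. keep 'e'
Total edit operations: 5
Edit distance = 5


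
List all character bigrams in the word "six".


Word: "six" (length 3)
Number of bigrams = 3 - 2 + 1 = 2
  Position 0: "si"
  Position 1: "ix"
Bigrams = "si", "ix"


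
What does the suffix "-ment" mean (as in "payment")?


Suffix: -ment
Example: payment (pay + -ment)
Meaning = result of action


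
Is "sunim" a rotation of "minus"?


Word: "minus", Candidate: "sunim"
Method: check if candidate is substring of word+word
"minusminus" contains "sunim"? No
Is rotation = No


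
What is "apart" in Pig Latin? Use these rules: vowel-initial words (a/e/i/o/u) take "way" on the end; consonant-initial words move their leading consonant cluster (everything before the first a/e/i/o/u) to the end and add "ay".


Word: "apart"
Starts with vowel → add 'way'
Pig Latin = "apartway"


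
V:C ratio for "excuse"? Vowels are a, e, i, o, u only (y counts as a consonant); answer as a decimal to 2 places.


Word: "excuse"
Vowels (a,e,i,o,u): 3
Consonants: 3
Ratio = 3/3
= 1.00


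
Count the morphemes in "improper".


Word: "improper"
Morphemes: im- + proper
Each morpheme carries meaning
= 2 morphemes


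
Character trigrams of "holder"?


Word: "holder" (length 6)
Number of trigrams = 6 - 3 + 1 = 4
  Position 0: "hol"
  Position 1: "old"
  Position 2: "lde"
  Position 3: "der"
Trigrams = "hol", "old", "lde", "der"


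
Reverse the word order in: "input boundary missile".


Original: "input boundary missile"
Words (1..n): input | boundary | missile
Reversed (n..1): missile | boundary | input
Result = "missile boundary input"


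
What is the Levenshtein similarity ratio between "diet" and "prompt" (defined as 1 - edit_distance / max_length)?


Word 1: "diet" (length 4)
Word 2: "prompt" (length 6)
One optimal edit sequence:
  1. insert 'p'  (+1)
  2. insert 'r'  (+1)
  3. substitute 'd' -> 'o'  (+1)
  4. substitute 'i' -> 'm'  (+1)
  5. substitute 'e' -> 'p'  (+1)
  6. keep 't'
Edit distance = 5
Max length = max(4, 6) = 6
Similarity = 1 - 5/6
= 0.1667


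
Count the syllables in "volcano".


Word: "volcano"
Syllable breakdown: vol-ca-no
Counting: 3 parts
= 3 syllables


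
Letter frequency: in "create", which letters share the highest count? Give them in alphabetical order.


Word: "create"
Letter counts:
  'a': 1
  'c': 1
  'e': 2
  'r': 1
  't': 1
Maximum count = 2
Most frequent = 'e' (2 times each)


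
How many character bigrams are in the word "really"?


Word: "really" (length 6)
Number of 2-grams = length - 2 + 1 = 6 - 2 + 1
= 5


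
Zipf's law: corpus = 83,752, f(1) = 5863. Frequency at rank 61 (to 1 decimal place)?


Zipf's law: f(r) = f(1) / r
f(1) = 5863
f(61) = 5863 / 61
= 96.1 occurrences


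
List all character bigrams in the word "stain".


Word: "stain" (length 5)
Number of bigrams = 5 - 2 + 1 = 4
  Position 0: "st"
  Position 1: "ta"
  Position 2: "ai"
  Position 3: "in"
Bigrams = "st", "ta", "ai", "in"


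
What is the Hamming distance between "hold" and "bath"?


Comparing character by character (same length = 4):
  Pos 0: 'h' vs 'b' !=
  Pos 1: 'o' vs 'a' !=
  Pos 2: 'l' vs 't' !=
  Pos 3: 'd' vs 'h' !=
Hamming distance = 4


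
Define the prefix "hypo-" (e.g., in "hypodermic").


Prefix: hypo-
Example: hypodermic = hypo- + dermic
Meaning = under / below normal


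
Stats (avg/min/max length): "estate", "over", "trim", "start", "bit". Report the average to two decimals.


Lengths: "estate"=6, "over"=4, "trim"=4, "start"=5, "bit"=3
Sum = 22, Count = 5
Average = 22/5 = 4.40
= avg=4.40, min=3, max=6


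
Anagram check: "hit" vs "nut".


Word 1: "hit" → sorted: hit
Word 2: "nut" → sorted: ntu
Same letters? hit != ntu
Anagram = No


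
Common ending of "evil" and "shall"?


Word 1: "evil"
Word 2: "shall"
Comparing from end:
  Pos -1: 'l' == 'l'
  Pos -2: 'i' != 'l' (stop)
LCS = "l" (length 1)


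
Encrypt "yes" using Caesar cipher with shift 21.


Word: "yes"
Shift: 21
Each letter → (letter + shift) mod 26:
  'y' (24) + 21 = 19 → 't'
  'e' (4) + 21 = 25 → 'z'
  's' (18) + 21 = 13 → 'n'
Result = "tzn"


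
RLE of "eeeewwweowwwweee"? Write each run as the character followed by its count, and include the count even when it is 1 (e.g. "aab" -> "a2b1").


String: "eeeewwweowwwweee"
Scanning for consecutive runs:
  'e' x 4
  'w' x 3
  'e' x 1
  'o' x 1
  'w' x 4
  'e' x 3
RLE = "e4w3e1o1w4e3"


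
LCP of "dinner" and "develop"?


Word 1: "dinner"
Word 2: "develop"
Comparing from start:
  Pos 0: 'd' == 'd'
  Pos 1: 'i' != 'e' (stop)
LCP = "d" (length 1)


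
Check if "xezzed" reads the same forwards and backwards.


Word: "xezzed"
Reversed: "dezzex"
Forward == Backward? xezzed != dezzex
Palindrome = No


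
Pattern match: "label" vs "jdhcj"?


Pattern of "label": [0, 1, 2, 3, 0]
Pattern of "jdhcj": [0, 1, 2, 3, 0]
Patterns match
Same pattern = Yes


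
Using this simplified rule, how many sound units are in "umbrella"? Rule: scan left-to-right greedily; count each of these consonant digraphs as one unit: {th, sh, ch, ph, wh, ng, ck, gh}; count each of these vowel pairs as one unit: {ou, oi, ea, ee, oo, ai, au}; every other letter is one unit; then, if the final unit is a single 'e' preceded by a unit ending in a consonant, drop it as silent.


Word: "umbrella" (8 letters)
Left-to-right scan:
  [1] 'u' (letter)
  [2] 'm' (letter)
  [3] 'b' (letter)
  [4] 'r' (letter)
  [5] 'e' (letter)
  [6] 'l' (letter)
  [7] 'l' (letter)
  [8] 'a' (letter)
Units from scan: 8
Sound units = 8 units


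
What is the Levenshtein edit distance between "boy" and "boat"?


Word 1: "boy" (length 3)
Word 2: "boat" (length 4)
One optimal edit sequence (insert/delete/substitute each cost 1):
  1. keep 'b'
  2. keep 'o'
  3. insert 'a'  (+1)
  4. substitute 'y' -> 't'  (+1)
Total edit operations: 2
Edit distance = 2


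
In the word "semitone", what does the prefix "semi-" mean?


Prefix: semi-
Example: semitone = semi- + tone
Meaning = half


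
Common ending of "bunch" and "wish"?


Word 1: "bunch"
Word 2: "wish"
Comparing from end:
  Pos -1: 'h' == 'h'
  Pos -2: 'c' != 's' (stop)
LCS = "h" (length 1)


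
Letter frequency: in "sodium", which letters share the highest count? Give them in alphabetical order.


Word: "sodium"
Letter counts:
  'd': 1
  'i': 1
  'm': 1
  'o': 1
  's': 1
  'u': 1
Maximum count = 1
Most frequent = 'd', 'i', 'm', 'o', 's', 'u' (1 time each)


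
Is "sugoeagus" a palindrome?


Word: "sugoeagus"
Reversed: "sugaeogus"
Forward == Backward? sugoeagus != sugaeogus
Palindrome = No


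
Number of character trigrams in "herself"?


Word: "herself" (length 7)
Number of 3-grams = length - 3 + 1 = 7 - 3 + 1
= 5


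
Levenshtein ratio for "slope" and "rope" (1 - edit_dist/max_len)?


Word 1: "slope" (length 5)
Word 2: "rope" (length 4)
One optimal edit sequence:
  1. delete 's'  (+1)
  2. substitute 'l' -> 'r'  (+1)
  3. keep 'o'
  4. keep 'p'
  5. keep 'e'
Edit distance = 2
Max length = max(5, 4) = 5
Similarity = 1 - 2/5
= 0.6000


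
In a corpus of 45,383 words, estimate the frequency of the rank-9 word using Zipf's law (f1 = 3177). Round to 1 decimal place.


Zipf's law: f(r) = f(1) / r
f(1) = 3177
f(9) = 3177 / 9
= 353.0 occurrences


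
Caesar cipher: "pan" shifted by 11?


Word: "pan"
Shift: 11
Each letter → (letter + shift) mod 26:
  'p' (15) + 11 = 0 → 'a'
  'a' (0) + 11 = 11 → 'l'
  'n' (13) + 11 = 24 → 'y'
Result = "aly"


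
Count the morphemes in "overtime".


Word: "overtime"
Morphemes: over- + time
Each morpheme carries meaning
= 2 morphemes


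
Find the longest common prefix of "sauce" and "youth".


Word 1: "sauce"
Word 2: "youth"
Comparing from start:
  Pos 0: 's' != 'y' (stop)
LCP = "" (length 0)


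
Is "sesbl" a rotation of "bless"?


Word: "bless", Candidate: "sesbl"
Method: check if candidate is substring of word+word
"blessbless" contains "sesbl"? No
Is rotation = No


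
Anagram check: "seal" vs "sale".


Word 1: "seal" → sorted: aels
Word 2: "sale" → sorted: aels
Same letters? aels == aels
Anagram = Yes


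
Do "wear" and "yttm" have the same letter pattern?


Pattern of "wear": [0, 1, 2, 3]
Pattern of "yttm": [0, 1, 1, 2]
Patterns do not match
Same pattern = No


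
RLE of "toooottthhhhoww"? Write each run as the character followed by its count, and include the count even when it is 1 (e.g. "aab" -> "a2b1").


String: "toooottthhhhoww"
Scanning for consecutive runs:
  't' x 1
  'o' x 4
  't' x 3
  'h' x 4
  'o' x 1
  'w' x 2
RLE = "t1o4t3h4o1w2"


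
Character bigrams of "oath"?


Word: "oath" (length 4)
Number of bigrams = 4 - 2 + 1 = 3
  Position 0: "oa"
  Position 1: "at"
  Position 2: "th"
Bigrams = "oa", "at", "th"


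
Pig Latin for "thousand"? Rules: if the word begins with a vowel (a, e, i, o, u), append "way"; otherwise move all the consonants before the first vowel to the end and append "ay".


Word: "thousand"
Starts with consonant(s) → move to end, add 'ay'
Consonant cluster: "th"
Pig Latin = "ousandthay"


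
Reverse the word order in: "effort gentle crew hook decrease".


Original: "effort gentle crew hook decrease"
Words (1..n): effort | gentle | crew | hook | decrease
Reversed (n..1): decrease | hook | crew | gentle | effort
Result = "decrease hook crew gentle effort"


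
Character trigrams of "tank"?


Word: "tank" (length 4)
Number of trigrams = 4 - 3 + 1 = 2
  Position 0: "tan"
  Position 1: "ank"
Trigrams = "tan", "ank"


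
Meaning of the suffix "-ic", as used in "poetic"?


Suffix: -ic
Example: poetic (poet + -ic)
Meaning = relating to


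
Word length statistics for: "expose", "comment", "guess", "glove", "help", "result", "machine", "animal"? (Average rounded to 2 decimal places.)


Lengths: "expose"=6, "comment"=7, "guess"=5, "glove"=5, "help"=4, "result"=6, "machine"=7, "animal"=6
Sum = 46, Count = 8
Average = 46/8 = 5.75
= avg=5.75, min=4, max=7


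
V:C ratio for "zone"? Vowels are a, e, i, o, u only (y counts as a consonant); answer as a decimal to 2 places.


Word: "zone"
Vowels (a,e,i,o,u): 2
Consonants: 2
Ratio = 2/2
= 1.00


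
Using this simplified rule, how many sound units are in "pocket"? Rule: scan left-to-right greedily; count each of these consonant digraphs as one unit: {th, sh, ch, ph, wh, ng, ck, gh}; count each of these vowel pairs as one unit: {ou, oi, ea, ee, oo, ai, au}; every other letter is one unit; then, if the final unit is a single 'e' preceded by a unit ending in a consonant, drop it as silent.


Word: "pocket" (6 letters)
Left-to-right scan:
  1. 'p' (letter)
  2. 'o' (letter)
  3. 'ck' (digraph)
  4. 'e' (letter)
  5. 't' (letter)
Units from scan: 5
Sound units = 5 units


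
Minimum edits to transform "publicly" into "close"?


Word 1: "publicly" (length 8)
Word 2: "close" (length 5)
One optimal edit sequence (insert/delete/substitute each cost 1):
  1. delete 'p'  (+1)
  2. delete 'u'  (+1)
  3. substitute 'b' -> 'c'  (+1)
  4. keep 'l'
  5. delete 'i'  (+1)
  6. substitute 'c' -> 'o'  (+1)
  7. substitute 'l' -> 's'  (+1)
  8. substitute 'y' -> 'e'  (+1)
Total edit operations: 7
Edit distance = 7


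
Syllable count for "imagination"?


Word: "imagination"
Syllable breakdown: i / mag / i / na / tion
Counting: 5 parts
= 5 syllables


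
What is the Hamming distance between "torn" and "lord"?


Comparing character by character (same length = 4):
  Pos 0: 't' vs 'l' !=
  Pos 1: 'o' vs 'o' =
  Pos 2: 'r' vs 'r' =
  Pos 3: 'n' vs 'd' !=
Hamming distance = 2


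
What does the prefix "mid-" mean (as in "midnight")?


Prefix: mid-
Example: midnight = mid- + night
Meaning = middle


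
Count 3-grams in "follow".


Word: "follow" (length 6)
Number of 3-grams = length - 3 + 1 = 6 - 3 + 1
= 4


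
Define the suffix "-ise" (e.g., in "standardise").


Suffix: -ise
Example: standardise (standard + -ise)
Meaning = to make


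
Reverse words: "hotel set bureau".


Original: "hotel set bureau"
Words (1..n): hotel | set | bureau
Reversed (n..1): bureau | set | hotel
Result = "bureau set hotel"


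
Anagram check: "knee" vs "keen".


Word 1: "knee" → sorted: eekn
Word 2: "keen" → sorted: eekn
Same letters? eekn == eekn
Anagram = Yes


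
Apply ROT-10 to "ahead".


Word: "ahead"
Shift: 10
Each letter → (letter + shift) mod 26:
  'a' (0) + 10 = 10 → 'k'
  'h' (7) + 10 = 17 → 'r'
  'e' (4) + 10 = 14 → 'o'
  'a' (0) + 10 = 10 → 'k'
  'd' (3) + 10 = 13 → 'n'
Result = "krokn"


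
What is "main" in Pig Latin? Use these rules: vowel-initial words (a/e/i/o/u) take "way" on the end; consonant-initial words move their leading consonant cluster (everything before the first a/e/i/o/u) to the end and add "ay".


Word: "main"
Starts with consonant(s) → move to end, add 'ay'
Consonant cluster: "m"
Pig Latin = "ainmay"


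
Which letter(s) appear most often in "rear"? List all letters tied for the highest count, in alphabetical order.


Word: "rear"
Letter counts:
  'a': 1
  'e': 1
  'r': 2
Maximum count = 2
Most frequent = 'r' (2 times each)


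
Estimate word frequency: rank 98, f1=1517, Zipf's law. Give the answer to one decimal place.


Zipf's law: f(r) = f(1) / r
f(1) = 1517
f(98) = 1517 / 98
= 15.5 occurrences


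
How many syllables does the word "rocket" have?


Word: "rocket"
Syllable breakdown: rock | et
Counting: 2 parts
= 2 syllables


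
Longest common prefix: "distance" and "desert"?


Word 1: "distance"
Word 2: "desert"
Comparing from start:
  Pos 0: 'd' == 'd'
  Pos 1: 'i' != 'e' (stop)
LCP = "d" (length 1)


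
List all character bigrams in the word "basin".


Word: "basin" (length 5)
Number of bigrams = 5 - 2 + 1 = 4
  Position 0: "ba"
  Position 1: "as"
  Position 2: "si"
  Position 3: "in"
Bigrams = "ba", "as", "si", "in"


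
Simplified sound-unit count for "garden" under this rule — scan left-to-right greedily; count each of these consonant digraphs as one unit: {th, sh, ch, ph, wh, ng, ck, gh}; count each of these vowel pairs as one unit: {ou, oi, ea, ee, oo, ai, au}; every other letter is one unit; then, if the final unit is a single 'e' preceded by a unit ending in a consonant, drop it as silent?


Word: "garden" (6 letters)
Left-to-right scan:
  (1) 'g' (letter)
  (2) 'a' (letter)
  (3) 'r' (letter)
  (4) 'd' (letter)
  (5) 'e' (letter)
  (6) 'n' (letter)
Units from scan: 6
Sound units = 6 units
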